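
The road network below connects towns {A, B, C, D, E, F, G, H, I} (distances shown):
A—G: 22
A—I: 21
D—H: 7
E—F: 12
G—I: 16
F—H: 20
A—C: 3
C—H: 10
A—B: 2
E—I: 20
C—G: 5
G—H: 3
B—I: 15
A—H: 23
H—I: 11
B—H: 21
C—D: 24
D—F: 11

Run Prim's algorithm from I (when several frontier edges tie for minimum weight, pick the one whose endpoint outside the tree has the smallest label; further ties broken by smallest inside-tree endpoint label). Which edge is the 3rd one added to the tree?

Prim's algorithm from I:
Step 1: cheapest edge leaving the tree is H—I (11); add H.
Step 2: cheapest edge leaving the tree is G—H (3); add G.
Step 3: cheapest edge leaving the tree is C—G (5); add C.
Step 4: cheapest edge leaving the tree is A—C (3); add A.
Step 5: cheapest edge leaving the tree is A—B (2); add B.
Step 6: cheapest edge leaving the tree is D—H (7); add D.
Step 7: cheapest edge leaving the tree is D—F (11); add F.
Step 8: cheapest edge leaving the tree is E—F (12); add E.
The 3rd edge added is C—G.

C-G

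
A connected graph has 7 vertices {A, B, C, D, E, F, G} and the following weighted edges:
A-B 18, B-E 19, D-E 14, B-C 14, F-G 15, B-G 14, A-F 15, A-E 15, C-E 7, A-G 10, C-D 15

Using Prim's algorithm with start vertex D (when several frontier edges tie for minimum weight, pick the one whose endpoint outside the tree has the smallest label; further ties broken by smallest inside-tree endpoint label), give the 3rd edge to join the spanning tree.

Grow the tree from D using Prim:
Step 1: cheapest edge leaving the tree is D-E (14); add E.
Step 2: cheapest edge leaving the tree is C-E (7); add C.
Step 3: cheapest edge leaving the tree is B-C (14); add B.
Step 4: cheapest edge leaving the tree is B-G (14); add G.
Step 5: cheapest edge leaving the tree is A-G (10); add A.
Step 6: cheapest edge leaving the tree is A-F (15); add F.
The 3rd edge added is B-C.

B-C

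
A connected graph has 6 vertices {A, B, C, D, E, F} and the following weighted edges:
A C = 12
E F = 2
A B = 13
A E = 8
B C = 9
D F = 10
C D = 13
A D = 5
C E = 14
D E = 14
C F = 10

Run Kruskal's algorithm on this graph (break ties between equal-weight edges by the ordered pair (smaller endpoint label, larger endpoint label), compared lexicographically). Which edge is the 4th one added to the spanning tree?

Kruskal: consider edges lightest-first.
E F (2): add. Components now {A} {B} {C} {D} {E,F}
A D (5): add. Components now {A,D} {B} {C} {E,F}
A E (8): add. Components now {A,D,E,F} {B} {C}
B C (9): add. Components now {A,D,E,F} {B,C}
C F (10): add. Components now {A,B,C,D,E,F}
The 4th edge added is B C.

B-C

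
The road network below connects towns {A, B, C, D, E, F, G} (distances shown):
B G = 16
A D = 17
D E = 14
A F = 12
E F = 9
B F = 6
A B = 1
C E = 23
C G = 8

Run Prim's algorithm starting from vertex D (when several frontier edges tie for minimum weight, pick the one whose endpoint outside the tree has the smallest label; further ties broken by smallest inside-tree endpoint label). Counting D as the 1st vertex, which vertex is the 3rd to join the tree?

Prim, starting at D.
Step 1: frontier [D E 14, A D 17] → take D E (14); add E.
Step 2: frontier [A D 17, E F 9, C E 23] → take E F (9); add F.
Step 3: frontier [A D 17, C E 23, B F 6, A F 12] → take B F (6); add B.
Step 4: frontier [A B 1, B G 16, A D 17, C E 23, A F 12] → take A B (1); add A.
Step 5: frontier [B G 16, C E 23] → take B G (16); add G.
Step 6: frontier [C E 23, C G 8] → take C G (8); add C.
Vertex order: D, E, F, B, A, G, C. The 3rd vertex is F.

F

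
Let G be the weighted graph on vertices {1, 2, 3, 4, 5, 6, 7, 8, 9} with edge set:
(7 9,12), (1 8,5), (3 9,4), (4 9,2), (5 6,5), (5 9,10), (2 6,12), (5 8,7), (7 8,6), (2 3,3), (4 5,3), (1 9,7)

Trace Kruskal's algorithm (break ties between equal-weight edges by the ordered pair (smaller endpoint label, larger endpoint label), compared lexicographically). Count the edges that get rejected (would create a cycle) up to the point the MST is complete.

0

Kruskal's algorithm — process edges by increasing weight (ties by edge label):
4 9 (2): add — endpoints in different components.
2 3 (3): add — endpoints in different components.
4 5 (3): add — endpoints in different components.
3 9 (4): add — endpoints in different components.
1 8 (5): add — endpoints in different components.
5 6 (5): add — endpoints in different components.
7 8 (6): add — endpoints in different components.
1 9 (7): add — endpoints in different components.
Edges rejected before the tree was complete: 0.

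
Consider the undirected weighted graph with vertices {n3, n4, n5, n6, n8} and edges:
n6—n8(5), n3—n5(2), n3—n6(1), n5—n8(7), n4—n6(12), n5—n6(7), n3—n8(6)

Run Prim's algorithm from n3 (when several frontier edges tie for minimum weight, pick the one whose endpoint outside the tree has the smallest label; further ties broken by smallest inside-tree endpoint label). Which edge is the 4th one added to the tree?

n4-n6

Prim, starting at n3.
Step 1: frontier [n3—n6 1, n3—n5 2, n3—n8 6] → take n3—n6 (1); add n6.
Step 2: frontier [n3—n5 2, n3—n8 6, n6—n8 5, n5—n6 7, n4—n6 12] → take n3—n5 (2); add n5.
Step 3: frontier [n3—n8 6, n5—n8 7, n6—n8 5, n4—n6 12] → take n6—n8 (5); add n8.
Step 4: frontier [n4—n6 12] → take n4—n6 (12); add n4.
The 4th edge added is n4—n6.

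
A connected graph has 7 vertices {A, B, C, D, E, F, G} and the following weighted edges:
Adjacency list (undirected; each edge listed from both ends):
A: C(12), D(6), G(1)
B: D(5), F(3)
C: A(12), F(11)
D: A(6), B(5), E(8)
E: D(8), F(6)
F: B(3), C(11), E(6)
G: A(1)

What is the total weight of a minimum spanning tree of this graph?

Kruskal's algorithm — process edges by increasing weight (ties by edge label):
A—G (1): add. Components now {A,G} {B} {C} {D} {E} {F}
B—F (3): add. Components now {A,G} {B,F} {C} {D} {E}
B—D (5): add. Components now {A,G} {B,D,F} {C} {E}
A—D (6): add. Components now {A,B,D,F,G} {C} {E}
E—F (6): add. Components now {A,B,D,E,F,G} {C}
D—E (8): skip — D and E already connected.
C—F (11): add. Components now {A,B,C,D,E,F,G}
MST edges: A—G, B—F, B—D, A—D, E—F, C—F; total weight 1+3+5+6+6+11 = 32.

32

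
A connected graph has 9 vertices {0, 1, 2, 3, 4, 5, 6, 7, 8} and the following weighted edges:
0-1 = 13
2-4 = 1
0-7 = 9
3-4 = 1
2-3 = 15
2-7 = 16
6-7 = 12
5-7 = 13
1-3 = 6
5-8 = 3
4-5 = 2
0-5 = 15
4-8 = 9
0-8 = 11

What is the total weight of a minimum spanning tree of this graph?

45

Prim's algorithm from 0:
Step 1: frontier [0-7 9, 0-8 11, 0-1 13, 0-5 15] → take 0-7 (9); add 7.
Step 2: frontier [0-8 11, 0-1 13, 0-5 15, 6-7 12, 5-7 13, 2-7 16] → take 0-8 (11); add 8.
Step 3: frontier [0-1 13, 0-5 15, 6-7 12, 5-7 13, 2-7 16, 5-8 3, 4-8 9] → take 5-8 (3); add 5.
Step 4: frontier [0-1 13, 4-5 2, 6-7 12, 2-7 16, 4-8 9] → take 4-5 (2); add 4.
Step 5: frontier [0-1 13, 2-4 1, 3-4 1, 6-7 12, 2-7 16] → take 2-4 (1); add 2.
Step 6: frontier [0-1 13, 2-3 15, 3-4 1, 6-7 12] → take 3-4 (1); add 3.
Step 7: frontier [0-1 13, 1-3 6, 6-7 12] → take 1-3 (6); add 1.
Step 8: frontier [6-7 12] → take 6-7 (12); add 6.
MST edges: 0-7, 0-8, 5-8, 4-5, 2-4, 3-4, 1-3, 6-7; total weight 9+11+3+2+1+1+6+12 = 45.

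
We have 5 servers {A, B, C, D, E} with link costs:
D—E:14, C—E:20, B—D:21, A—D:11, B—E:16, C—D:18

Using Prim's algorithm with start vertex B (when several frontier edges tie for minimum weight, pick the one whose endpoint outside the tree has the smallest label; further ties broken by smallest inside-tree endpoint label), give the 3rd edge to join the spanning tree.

Prim's algorithm from B:
Step 1: frontier [B—E 16, B—D 21] → take B—E (16); add E.
Step 2: frontier [B—D 21, D—E 14, C—E 20] → take D—E (14); add D.
Step 3: frontier [A—D 11, C—D 18, C—E 20] → take A—D (11); add A.
Step 4: frontier [C—D 18, C—E 20] → take C—D (18); add C.
The 3rd edge added is A—D.

A-D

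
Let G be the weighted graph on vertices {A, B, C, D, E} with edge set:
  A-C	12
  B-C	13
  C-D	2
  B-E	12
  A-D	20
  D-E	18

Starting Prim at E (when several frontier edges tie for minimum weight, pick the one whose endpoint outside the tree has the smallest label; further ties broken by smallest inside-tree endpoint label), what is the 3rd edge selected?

C-D

Prim, starting at E.
Step 1: cheapest edge leaving the tree is B-E (12); add B.
Step 2: cheapest edge leaving the tree is B-C (13); add C.
Step 3: cheapest edge leaving the tree is C-D (2); add D.
Step 4: cheapest edge leaving the tree is A-C (12); add A.
The 3rd edge added is C-D.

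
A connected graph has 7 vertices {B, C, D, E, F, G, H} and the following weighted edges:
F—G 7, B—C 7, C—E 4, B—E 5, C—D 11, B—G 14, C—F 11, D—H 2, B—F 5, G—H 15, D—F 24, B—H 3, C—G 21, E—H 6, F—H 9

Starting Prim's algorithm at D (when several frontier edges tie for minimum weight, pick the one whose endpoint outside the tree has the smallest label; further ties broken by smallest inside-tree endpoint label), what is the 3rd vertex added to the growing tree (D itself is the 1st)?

B

Prim's algorithm from D:
Step 1: cheapest edge leaving the tree is D—H (2); add H.
Step 2: cheapest edge leaving the tree is B—H (3); add B.
Step 3: cheapest edge leaving the tree is B—E (5); add E.
Step 4: cheapest edge leaving the tree is C—E (4); add C.
Step 5: cheapest edge leaving the tree is B—F (5); add F.
Step 6: cheapest edge leaving the tree is F—G (7); add G.
Vertex order: D, H, B, E, C, F, G. The 3rd vertex is B.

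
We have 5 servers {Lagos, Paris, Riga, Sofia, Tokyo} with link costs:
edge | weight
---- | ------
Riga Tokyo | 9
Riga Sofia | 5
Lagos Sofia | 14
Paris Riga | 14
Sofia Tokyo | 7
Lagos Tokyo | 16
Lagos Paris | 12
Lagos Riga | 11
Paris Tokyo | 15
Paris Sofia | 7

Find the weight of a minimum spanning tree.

Grow the tree from Tokyo using Prim:
Step 1: frontier [Sofia Tokyo 7, Riga Tokyo 9, Paris Tokyo 15, Lagos Tokyo 16] → take Sofia Tokyo (7); add Sofia.
Step 2: frontier [Riga Sofia 5, Paris Sofia 7, Lagos Sofia 14, Riga Tokyo 9, Paris Tokyo 15, Lagos Tokyo 16] → take Riga Sofia (5); add Riga.
Step 3: frontier [Lagos Riga 11, Paris Riga 14, Paris Sofia 7, Lagos Sofia 14, Paris Tokyo 15, Lagos Tokyo 16] → take Paris Sofia (7); add Paris.
Step 4: frontier [Lagos Paris 12, Lagos Riga 11, Lagos Sofia 14, Lagos Tokyo 16] → take Lagos Riga (11); add Lagos.
MST edges: Sofia Tokyo, Riga Sofia, Paris Sofia, Lagos Riga; total weight 7+5+7+11 = 30.

30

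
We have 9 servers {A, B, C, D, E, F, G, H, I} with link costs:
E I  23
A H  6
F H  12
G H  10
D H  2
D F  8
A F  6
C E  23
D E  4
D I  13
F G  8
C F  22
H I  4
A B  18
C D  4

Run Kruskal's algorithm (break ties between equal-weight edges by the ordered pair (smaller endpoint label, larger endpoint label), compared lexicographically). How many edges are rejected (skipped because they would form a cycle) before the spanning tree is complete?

Kruskal: consider edges lightest-first.
D H (2): add — endpoints in different components.
C D (4): add — endpoints in different components.
D E (4): add — endpoints in different components.
H I (4): add — endpoints in different components.
A F (6): add — endpoints in different components.
A H (6): add — endpoints in different components.
D F (8): skip — D and F already connected.
F G (8): add — endpoints in different components.
G H (10): skip — G and H already connected.
F H (12): skip — F and H already connected.
D I (13): skip — D and I already connected.
A B (18): add — endpoints in different components.
Edges rejected before the tree was complete: 4.

4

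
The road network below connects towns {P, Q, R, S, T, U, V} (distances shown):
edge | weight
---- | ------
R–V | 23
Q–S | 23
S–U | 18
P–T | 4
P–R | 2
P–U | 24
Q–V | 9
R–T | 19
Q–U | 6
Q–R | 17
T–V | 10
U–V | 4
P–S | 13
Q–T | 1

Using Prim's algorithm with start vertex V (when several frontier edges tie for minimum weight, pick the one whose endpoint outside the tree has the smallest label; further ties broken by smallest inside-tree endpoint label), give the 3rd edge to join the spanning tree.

Q-T

Prim, starting at V.
Step 1: cheapest edge leaving the tree is U–V (4); add U.
Step 2: cheapest edge leaving the tree is Q–U (6); add Q.
Step 3: cheapest edge leaving the tree is Q–T (1); add T.
Step 4: cheapest edge leaving the tree is P–T (4); add P.
Step 5: cheapest edge leaving the tree is P–R (2); add R.
Step 6: cheapest edge leaving the tree is P–S (13); add S.
The 3rd edge added is Q–T.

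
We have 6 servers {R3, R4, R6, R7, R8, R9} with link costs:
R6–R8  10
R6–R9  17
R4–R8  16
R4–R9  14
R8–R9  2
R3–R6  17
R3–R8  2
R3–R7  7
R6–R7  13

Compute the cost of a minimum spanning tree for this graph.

Prim, starting at R4.
Step 1: cheapest edge leaving the tree is R4–R9 (14); add R9.
Step 2: cheapest edge leaving the tree is R8–R9 (2); add R8.
Step 3: cheapest edge leaving the tree is R3–R8 (2); add R3.
Step 4: cheapest edge leaving the tree is R3–R7 (7); add R7.
Step 5: cheapest edge leaving the tree is R6–R8 (10); add R6.
MST edges: R4–R9, R8–R9, R3–R8, R3–R7, R6–R8; total weight 14+2+2+7+10 = 35.

35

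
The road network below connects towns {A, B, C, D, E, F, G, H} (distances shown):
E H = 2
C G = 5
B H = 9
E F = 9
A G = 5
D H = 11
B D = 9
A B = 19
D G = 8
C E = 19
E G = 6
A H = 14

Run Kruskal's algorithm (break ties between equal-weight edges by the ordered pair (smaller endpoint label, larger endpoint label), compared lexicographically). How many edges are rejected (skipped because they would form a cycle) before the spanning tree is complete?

Kruskal's algorithm — process edges by increasing weight (ties by edge label):
E H (2): add — endpoints in different components.
A G (5): add — endpoints in different components.
C G (5): add — endpoints in different components.
E G (6): add — endpoints in different components.
D G (8): add — endpoints in different components.
B D (9): add — endpoints in different components.
B H (9): skip — B and H already connected.
E F (9): add — endpoints in different components.
Edges rejected before the tree was complete: 1.

1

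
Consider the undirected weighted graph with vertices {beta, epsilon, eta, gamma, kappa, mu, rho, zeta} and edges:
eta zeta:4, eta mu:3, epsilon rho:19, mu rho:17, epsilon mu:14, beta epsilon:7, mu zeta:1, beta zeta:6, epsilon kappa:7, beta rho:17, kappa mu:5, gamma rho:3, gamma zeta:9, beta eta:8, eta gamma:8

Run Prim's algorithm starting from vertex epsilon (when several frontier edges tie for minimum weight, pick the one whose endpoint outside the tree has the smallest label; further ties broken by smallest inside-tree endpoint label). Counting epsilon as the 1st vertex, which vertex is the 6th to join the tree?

Prim's algorithm from epsilon:
Step 1: cheapest edge leaving the tree is beta epsilon (7); add beta.
Step 2: cheapest edge leaving the tree is beta zeta (6); add zeta.
Step 3: cheapest edge leaving the tree is mu zeta (1); add mu.
Step 4: cheapest edge leaving the tree is eta mu (3); add eta.
Step 5: cheapest edge leaving the tree is kappa mu (5); add kappa.
Step 6: cheapest edge leaving the tree is eta gamma (8); add gamma.
Step 7: cheapest edge leaving the tree is gamma rho (3); add rho.
Vertex order: epsilon, beta, zeta, mu, eta, kappa, gamma, rho. The 6th vertex is kappa.

kappa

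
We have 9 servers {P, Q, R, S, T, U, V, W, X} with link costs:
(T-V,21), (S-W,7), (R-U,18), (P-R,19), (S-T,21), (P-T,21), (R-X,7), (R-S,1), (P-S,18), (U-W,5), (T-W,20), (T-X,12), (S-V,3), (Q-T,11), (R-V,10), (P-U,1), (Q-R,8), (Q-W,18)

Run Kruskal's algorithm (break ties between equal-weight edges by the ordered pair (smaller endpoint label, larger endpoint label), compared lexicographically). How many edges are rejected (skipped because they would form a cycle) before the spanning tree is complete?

1

Kruskal's algorithm — process edges by increasing weight (ties by edge label):
P-U (1): add — endpoints in different components.
R-S (1): add — endpoints in different components.
S-V (3): add — endpoints in different components.
U-W (5): add — endpoints in different components.
R-X (7): add — endpoints in different components.
S-W (7): add — endpoints in different components.
Q-R (8): add — endpoints in different components.
R-V (10): skip — R and V already connected.
Q-T (11): add — endpoints in different components.
Edges rejected before the tree was complete: 1.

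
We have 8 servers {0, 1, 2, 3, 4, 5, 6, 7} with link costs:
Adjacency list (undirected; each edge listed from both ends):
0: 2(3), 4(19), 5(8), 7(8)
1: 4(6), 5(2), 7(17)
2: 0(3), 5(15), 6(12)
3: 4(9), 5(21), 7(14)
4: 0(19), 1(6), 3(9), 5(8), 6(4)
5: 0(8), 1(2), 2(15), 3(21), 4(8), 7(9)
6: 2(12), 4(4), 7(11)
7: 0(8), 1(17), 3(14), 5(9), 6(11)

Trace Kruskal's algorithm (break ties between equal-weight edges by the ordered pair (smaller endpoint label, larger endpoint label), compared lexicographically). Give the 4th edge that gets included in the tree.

1-4

Kruskal's algorithm — process edges by increasing weight (ties by edge label):
1-5 (2): add — endpoints in different components.
0-2 (3): add — endpoints in different components.
4-6 (4): add — endpoints in different components.
1-4 (6): add — endpoints in different components.
0-5 (8): add — endpoints in different components.
0-7 (8): add — endpoints in different components.
4-5 (8): skip — 4 and 5 already connected.
3-4 (9): add — endpoints in different components.
The 4th edge added is 1-4.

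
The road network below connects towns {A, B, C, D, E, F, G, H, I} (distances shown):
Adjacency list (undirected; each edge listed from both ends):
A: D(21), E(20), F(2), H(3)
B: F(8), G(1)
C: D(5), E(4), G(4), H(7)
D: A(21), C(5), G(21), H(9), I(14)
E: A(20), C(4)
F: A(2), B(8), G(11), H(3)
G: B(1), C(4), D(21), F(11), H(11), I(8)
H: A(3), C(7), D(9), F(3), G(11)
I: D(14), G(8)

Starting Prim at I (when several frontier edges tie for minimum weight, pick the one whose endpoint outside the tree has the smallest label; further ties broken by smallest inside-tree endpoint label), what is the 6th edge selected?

Prim, starting at I.
Step 1: cheapest edge leaving the tree is G I (8); add G.
Step 2: cheapest edge leaving the tree is B G (1); add B.
Step 3: cheapest edge leaving the tree is C G (4); add C.
Step 4: cheapest edge leaving the tree is C E (4); add E.
Step 5: cheapest edge leaving the tree is C D (5); add D.
Step 6: cheapest edge leaving the tree is C H (7); add H.
Step 7: cheapest edge leaving the tree is A H (3); add A.
Step 8: cheapest edge leaving the tree is A F (2); add F.
The 6th edge added is C H.

C-H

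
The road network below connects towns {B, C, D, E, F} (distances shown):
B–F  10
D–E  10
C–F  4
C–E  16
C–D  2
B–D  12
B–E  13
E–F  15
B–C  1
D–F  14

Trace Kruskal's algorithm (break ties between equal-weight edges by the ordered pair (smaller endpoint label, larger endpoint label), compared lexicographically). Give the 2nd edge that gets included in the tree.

C-D

Kruskal's algorithm — process edges by increasing weight (ties by edge label):
B–C (1): add — endpoints in different components.
C–D (2): add — endpoints in different components.
C–F (4): add — endpoints in different components.
B–F (10): skip — B and F already connected.
D–E (10): add — endpoints in different components.
The 2nd edge added is C–D.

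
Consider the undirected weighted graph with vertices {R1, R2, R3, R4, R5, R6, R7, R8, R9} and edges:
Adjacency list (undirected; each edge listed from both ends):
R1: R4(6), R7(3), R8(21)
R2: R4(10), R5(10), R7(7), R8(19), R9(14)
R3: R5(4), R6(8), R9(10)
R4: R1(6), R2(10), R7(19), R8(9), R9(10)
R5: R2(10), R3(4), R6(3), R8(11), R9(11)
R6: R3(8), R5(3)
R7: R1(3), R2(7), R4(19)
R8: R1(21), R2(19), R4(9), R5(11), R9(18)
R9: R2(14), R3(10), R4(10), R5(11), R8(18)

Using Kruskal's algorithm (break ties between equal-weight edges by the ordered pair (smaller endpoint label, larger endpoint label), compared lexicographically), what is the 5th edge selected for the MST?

R2-R7

Kruskal: consider edges lightest-first.
R1—R7 (3): add — endpoints in different components.
R5—R6 (3): add — endpoints in different components.
R3—R5 (4): add — endpoints in different components.
R1—R4 (6): add — endpoints in different components.
R2—R7 (7): add — endpoints in different components.
R3—R6 (8): skip — R3 and R6 already connected.
R4—R8 (9): add — endpoints in different components.
R2—R4 (10): skip — R4 and R2 already connected.
R2—R5 (10): add — endpoints in different components.
R3—R9 (10): add — endpoints in different components.
The 5th edge added is R2—R7.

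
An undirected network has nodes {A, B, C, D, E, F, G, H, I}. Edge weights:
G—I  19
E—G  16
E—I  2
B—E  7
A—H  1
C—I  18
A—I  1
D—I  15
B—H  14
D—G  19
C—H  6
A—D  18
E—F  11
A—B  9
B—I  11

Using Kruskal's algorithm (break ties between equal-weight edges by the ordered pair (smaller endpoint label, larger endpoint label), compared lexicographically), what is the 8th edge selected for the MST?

E-G

Sort edges by weight, then run Kruskal:
A—H (1): add — endpoints in different components.
A—I (1): add — endpoints in different components.
E—I (2): add — endpoints in different components.
C—H (6): add — endpoints in different components.
B—E (7): add — endpoints in different components.
A—B (9): skip — A and B already connected.
B—I (11): skip — B and I already connected.
E—F (11): add — endpoints in different components.
B—H (14): skip — B and H already connected.
D—I (15): add — endpoints in different components.
E—G (16): add — endpoints in different components.
The 8th edge added is E—G.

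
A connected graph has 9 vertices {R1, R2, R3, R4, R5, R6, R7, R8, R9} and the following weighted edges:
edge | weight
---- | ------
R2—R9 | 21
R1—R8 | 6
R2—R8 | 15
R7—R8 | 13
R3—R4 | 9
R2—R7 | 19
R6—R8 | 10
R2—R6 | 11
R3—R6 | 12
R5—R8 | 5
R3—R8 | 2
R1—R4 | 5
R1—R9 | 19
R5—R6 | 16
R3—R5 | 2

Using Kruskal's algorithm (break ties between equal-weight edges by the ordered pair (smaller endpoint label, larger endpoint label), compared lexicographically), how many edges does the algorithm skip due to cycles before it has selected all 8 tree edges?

5

Sort edges by weight, then run Kruskal:
R3—R5 (2): add — endpoints in different components.
R3—R8 (2): add — endpoints in different components.
R1—R4 (5): add — endpoints in different components.
R5—R8 (5): skip — R5 and R8 already connected.
R1—R8 (6): add — endpoints in different components.
R3—R4 (9): skip — R4 and R3 already connected.
R6—R8 (10): add — endpoints in different components.
R2—R6 (11): add — endpoints in different components.
R3—R6 (12): skip — R6 and R3 already connected.
R7—R8 (13): add — endpoints in different components.
R2—R8 (15): skip — R2 and R8 already connected.
R5—R6 (16): skip — R5 and R6 already connected.
R1—R9 (19): add — endpoints in different components.
Edges rejected before the tree was complete: 5.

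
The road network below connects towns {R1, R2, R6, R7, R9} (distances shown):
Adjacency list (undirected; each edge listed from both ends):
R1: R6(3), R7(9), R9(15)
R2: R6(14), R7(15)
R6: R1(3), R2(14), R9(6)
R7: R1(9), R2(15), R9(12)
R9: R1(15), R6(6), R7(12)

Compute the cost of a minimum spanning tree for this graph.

32

Prim's algorithm from R9:
Step 1: cheapest edge leaving the tree is R6-R9 (6); add R6.
Step 2: cheapest edge leaving the tree is R1-R6 (3); add R1.
Step 3: cheapest edge leaving the tree is R1-R7 (9); add R7.
Step 4: cheapest edge leaving the tree is R2-R6 (14); add R2.
MST edges: R6-R9, R1-R6, R1-R7, R2-R6; total weight 6+3+9+14 = 32.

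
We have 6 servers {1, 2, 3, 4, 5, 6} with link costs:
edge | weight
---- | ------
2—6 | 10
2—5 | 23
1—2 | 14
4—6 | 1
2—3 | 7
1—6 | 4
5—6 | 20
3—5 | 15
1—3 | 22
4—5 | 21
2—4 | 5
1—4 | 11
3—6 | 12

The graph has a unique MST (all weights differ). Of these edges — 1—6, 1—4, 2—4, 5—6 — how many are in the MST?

2

Sort edges by weight, then run Kruskal:
4—6 (1): add — endpoints in different components.
1—6 (4): add — endpoints in different components.
2—4 (5): add — endpoints in different components.
2—3 (7): add — endpoints in different components.
2—6 (10): skip — 2 and 6 already connected.
1—4 (11): skip — 1 and 4 already connected.
3—6 (12): skip — 3 and 6 already connected.
1—2 (14): skip — 1 and 2 already connected.
3—5 (15): add — endpoints in different components.
MST edge set: {4—6, 1—6, 2—4, 2—3, 3—5}.
Of the listed edges, {1—6, 2—4} are in the MST → 2.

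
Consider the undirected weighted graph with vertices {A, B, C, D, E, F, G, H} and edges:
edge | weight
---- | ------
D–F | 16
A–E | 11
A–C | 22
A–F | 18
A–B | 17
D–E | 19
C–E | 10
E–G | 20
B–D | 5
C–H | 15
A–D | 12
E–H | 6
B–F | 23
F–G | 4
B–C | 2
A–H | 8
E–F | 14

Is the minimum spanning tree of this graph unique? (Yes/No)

Sort edges by weight, then run Kruskal:
B–C (2): add — endpoints in different components.
F–G (4): add — endpoints in different components.
B–D (5): add — endpoints in different components.
E–H (6): add — endpoints in different components.
A–H (8): add — endpoints in different components.
C–E (10): add — endpoints in different components.
A–E (11): skip — A and E already connected.
A–D (12): skip — A and D already connected.
E–F (14): add — endpoints in different components.
Every non-tree edge has weight strictly greater than the heaviest edge on the tree path between its endpoints, so the MST is unique.

Yes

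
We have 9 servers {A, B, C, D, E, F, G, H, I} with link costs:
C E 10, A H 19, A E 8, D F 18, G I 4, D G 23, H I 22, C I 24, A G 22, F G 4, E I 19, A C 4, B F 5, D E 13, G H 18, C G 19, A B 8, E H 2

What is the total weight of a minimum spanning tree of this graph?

Kruskal: consider edges lightest-first.
E H (2): add — endpoints in different components.
A C (4): add — endpoints in different components.
F G (4): add — endpoints in different components.
G I (4): add — endpoints in different components.
B F (5): add — endpoints in different components.
A B (8): add — endpoints in different components.
A E (8): add — endpoints in different components.
C E (10): skip — C and E already connected.
D E (13): add — endpoints in different components.
MST edges: E H, A C, F G, G I, B F, A B, A E, D E; total weight 2+4+4+4+5+8+8+13 = 48.

48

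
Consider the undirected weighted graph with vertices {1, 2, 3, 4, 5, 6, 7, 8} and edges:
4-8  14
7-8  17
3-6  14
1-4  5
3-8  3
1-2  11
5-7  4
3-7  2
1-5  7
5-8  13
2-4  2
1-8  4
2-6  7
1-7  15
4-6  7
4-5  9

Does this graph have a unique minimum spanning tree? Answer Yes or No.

Kruskal's algorithm — process edges by increasing weight (ties by edge label):
2-4 (2): add — endpoints in different components.
3-7 (2): add — endpoints in different components.
3-8 (3): add — endpoints in different components.
1-8 (4): add — endpoints in different components.
5-7 (4): add — endpoints in different components.
1-4 (5): add — endpoints in different components.
1-5 (7): skip — 1 and 5 already connected.
2-6 (7): add — endpoints in different components.
Non-tree edge 4-6 has weight 7, equal to the heaviest edge on its tree cycle — swapping gives another MST of the same weight. Not unique.

No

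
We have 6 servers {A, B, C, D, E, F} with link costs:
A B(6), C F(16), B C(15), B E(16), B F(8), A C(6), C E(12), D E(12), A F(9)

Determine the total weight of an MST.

44

Grow the tree from A using Prim:
Step 1: frontier [A B 6, A C 6, A F 9] → take A B (6); add B.
Step 2: frontier [A C 6, A F 9, B F 8, B C 15, B E 16] → take A C (6); add C.
Step 3: frontier [A F 9, B F 8, B E 16, C E 12, C F 16] → take B F (8); add F.
Step 4: frontier [B E 16, C E 12] → take C E (12); add E.
Step 5: frontier [D E 12] → take D E (12); add D.
MST edges: A B, A C, B F, C E, D E; total weight 6+6+8+12+12 = 44.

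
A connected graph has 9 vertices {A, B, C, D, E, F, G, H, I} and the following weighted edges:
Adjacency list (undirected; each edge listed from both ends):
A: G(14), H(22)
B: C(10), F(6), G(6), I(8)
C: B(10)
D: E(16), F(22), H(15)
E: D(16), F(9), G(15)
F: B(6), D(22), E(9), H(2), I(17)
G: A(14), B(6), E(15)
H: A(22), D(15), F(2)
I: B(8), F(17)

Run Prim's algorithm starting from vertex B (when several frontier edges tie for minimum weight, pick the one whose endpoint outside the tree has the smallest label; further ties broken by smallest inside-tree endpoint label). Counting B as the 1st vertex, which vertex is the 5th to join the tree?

I

Prim, starting at B.
Step 1: cheapest edge leaving the tree is B-F (6); add F.
Step 2: cheapest edge leaving the tree is F-H (2); add H.
Step 3: cheapest edge leaving the tree is B-G (6); add G.
Step 4: cheapest edge leaving the tree is B-I (8); add I.
Step 5: cheapest edge leaving the tree is E-F (9); add E.
Step 6: cheapest edge leaving the tree is B-C (10); add C.
Step 7: cheapest edge leaving the tree is A-G (14); add A.
Step 8: cheapest edge leaving the tree is D-H (15); add D.
Vertex order: B, F, H, G, I, E, C, A, D. The 5th vertex is I.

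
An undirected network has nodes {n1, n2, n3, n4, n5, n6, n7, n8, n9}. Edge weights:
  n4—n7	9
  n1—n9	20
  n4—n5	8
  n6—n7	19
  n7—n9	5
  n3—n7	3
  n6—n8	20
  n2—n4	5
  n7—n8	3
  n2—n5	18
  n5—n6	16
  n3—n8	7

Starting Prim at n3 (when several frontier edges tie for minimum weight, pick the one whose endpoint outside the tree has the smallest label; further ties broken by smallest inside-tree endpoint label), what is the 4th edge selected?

n4-n7

Prim's algorithm from n3:
Step 1: cheapest edge leaving the tree is n3—n7 (3); add n7.
Step 2: cheapest edge leaving the tree is n7—n8 (3); add n8.
Step 3: cheapest edge leaving the tree is n7—n9 (5); add n9.
Step 4: cheapest edge leaving the tree is n4—n7 (9); add n4.
Step 5: cheapest edge leaving the tree is n2—n4 (5); add n2.
Step 6: cheapest edge leaving the tree is n4—n5 (8); add n5.
Step 7: cheapest edge leaving the tree is n5—n6 (16); add n6.
Step 8: cheapest edge leaving the tree is n1—n9 (20); add n1.
The 4th edge added is n4—n7.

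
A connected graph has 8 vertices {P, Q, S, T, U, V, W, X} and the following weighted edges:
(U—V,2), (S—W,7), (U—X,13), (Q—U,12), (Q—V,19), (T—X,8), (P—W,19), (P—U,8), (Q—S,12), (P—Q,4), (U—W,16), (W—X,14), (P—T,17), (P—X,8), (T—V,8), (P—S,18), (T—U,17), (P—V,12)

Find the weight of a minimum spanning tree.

49

Sort edges by weight, then run Kruskal:
U—V (2): add — endpoints in different components.
P—Q (4): add — endpoints in different components.
S—W (7): add — endpoints in different components.
P—U (8): add — endpoints in different components.
P—X (8): add — endpoints in different components.
T—V (8): add — endpoints in different components.
T—X (8): skip — X and T already connected.
P—V (12): skip — P and V already connected.
Q—S (12): add — endpoints in different components.
MST edges: U—V, P—Q, S—W, P—U, P—X, T—V, Q—S; total weight 2+4+7+8+8+8+12 = 49.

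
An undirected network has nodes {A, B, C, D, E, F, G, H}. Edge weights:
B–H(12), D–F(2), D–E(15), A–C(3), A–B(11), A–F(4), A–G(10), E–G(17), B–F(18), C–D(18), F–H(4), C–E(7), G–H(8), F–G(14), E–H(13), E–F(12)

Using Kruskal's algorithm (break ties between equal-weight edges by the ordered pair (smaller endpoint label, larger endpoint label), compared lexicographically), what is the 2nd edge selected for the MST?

A-C

Kruskal's algorithm — process edges by increasing weight (ties by edge label):
D–F (2): add — endpoints in different components.
A–C (3): add — endpoints in different components.
A–F (4): add — endpoints in different components.
F–H (4): add — endpoints in different components.
C–E (7): add — endpoints in different components.
G–H (8): add — endpoints in different components.
A–G (10): skip — A and G already connected.
A–B (11): add — endpoints in different components.
The 2nd edge added is A–C.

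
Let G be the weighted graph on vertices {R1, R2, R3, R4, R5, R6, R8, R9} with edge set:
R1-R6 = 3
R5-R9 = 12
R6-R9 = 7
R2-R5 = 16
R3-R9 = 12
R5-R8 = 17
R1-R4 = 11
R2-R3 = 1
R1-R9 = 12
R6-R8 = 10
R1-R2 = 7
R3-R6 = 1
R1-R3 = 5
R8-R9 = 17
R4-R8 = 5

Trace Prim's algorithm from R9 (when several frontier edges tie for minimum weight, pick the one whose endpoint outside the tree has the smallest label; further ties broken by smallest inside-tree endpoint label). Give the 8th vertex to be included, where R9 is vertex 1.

R5

Prim, starting at R9.
Step 1: cheapest edge leaving the tree is R6-R9 (7); add R6.
Step 2: cheapest edge leaving the tree is R3-R6 (1); add R3.
Step 3: cheapest edge leaving the tree is R2-R3 (1); add R2.
Step 4: cheapest edge leaving the tree is R1-R6 (3); add R1.
Step 5: cheapest edge leaving the tree is R6-R8 (10); add R8.
Step 6: cheapest edge leaving the tree is R4-R8 (5); add R4.
Step 7: cheapest edge leaving the tree is R5-R9 (12); add R5.
Vertex order: R9, R6, R3, R2, R1, R8, R4, R5. The 8th vertex is R5.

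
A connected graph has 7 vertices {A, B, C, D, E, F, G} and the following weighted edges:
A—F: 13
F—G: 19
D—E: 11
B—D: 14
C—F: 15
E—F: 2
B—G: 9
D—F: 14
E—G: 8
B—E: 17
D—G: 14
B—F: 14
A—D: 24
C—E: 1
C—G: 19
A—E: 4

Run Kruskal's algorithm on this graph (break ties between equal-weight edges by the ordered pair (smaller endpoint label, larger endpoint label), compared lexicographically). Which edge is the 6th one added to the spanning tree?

Sort edges by weight, then run Kruskal:
C—E (1): add — endpoints in different components.
E—F (2): add — endpoints in different components.
A—E (4): add — endpoints in different components.
E—G (8): add — endpoints in different components.
B—G (9): add — endpoints in different components.
D—E (11): add — endpoints in different components.
The 6th edge added is D—E.

D-E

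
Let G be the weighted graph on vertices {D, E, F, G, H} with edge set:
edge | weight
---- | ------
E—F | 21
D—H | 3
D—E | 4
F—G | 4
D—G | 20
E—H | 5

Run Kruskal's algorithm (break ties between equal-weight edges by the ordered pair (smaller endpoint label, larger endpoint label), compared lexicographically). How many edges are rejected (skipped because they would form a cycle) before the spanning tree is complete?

1

Sort edges by weight, then run Kruskal:
D—H (3): add. Components now {D,H} {E} {F} {G}
D—E (4): add. Components now {D,E,H} {F} {G}
F—G (4): add. Components now {D,E,H} {F,G}
E—H (5): skip — E and H already connected.
D—G (20): add. Components now {D,E,F,G,H}
Edges rejected before the tree was complete: 1.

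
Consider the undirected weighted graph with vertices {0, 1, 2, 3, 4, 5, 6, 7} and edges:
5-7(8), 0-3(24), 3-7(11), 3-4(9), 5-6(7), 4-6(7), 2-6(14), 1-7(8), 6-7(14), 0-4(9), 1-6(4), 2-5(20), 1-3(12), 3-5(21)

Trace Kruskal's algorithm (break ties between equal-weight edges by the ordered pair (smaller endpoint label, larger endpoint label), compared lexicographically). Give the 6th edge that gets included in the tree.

Kruskal: consider edges lightest-first.
1-6 (4): add — endpoints in different components.
4-6 (7): add — endpoints in different components.
5-6 (7): add — endpoints in different components.
1-7 (8): add — endpoints in different components.
5-7 (8): skip — 5 and 7 already connected.
0-4 (9): add — endpoints in different components.
3-4 (9): add — endpoints in different components.
3-7 (11): skip — 3 and 7 already connected.
1-3 (12): skip — 1 and 3 already connected.
2-6 (14): add — endpoints in different components.
The 6th edge added is 3-4.

3-4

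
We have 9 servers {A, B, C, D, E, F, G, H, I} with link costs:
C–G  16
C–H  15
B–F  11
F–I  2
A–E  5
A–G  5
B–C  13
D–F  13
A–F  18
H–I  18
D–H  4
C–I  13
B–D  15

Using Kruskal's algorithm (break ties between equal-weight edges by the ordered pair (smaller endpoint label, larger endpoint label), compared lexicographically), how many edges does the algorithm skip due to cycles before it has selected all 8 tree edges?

3

Kruskal: consider edges lightest-first.
F–I (2): add — endpoints in different components.
D–H (4): add — endpoints in different components.
A–E (5): add — endpoints in different components.
A–G (5): add — endpoints in different components.
B–F (11): add — endpoints in different components.
B–C (13): add — endpoints in different components.
C–I (13): skip — C and I already connected.
D–F (13): add — endpoints in different components.
B–D (15): skip — B and D already connected.
C–H (15): skip — C and H already connected.
C–G (16): add — endpoints in different components.
Edges rejected before the tree was complete: 3.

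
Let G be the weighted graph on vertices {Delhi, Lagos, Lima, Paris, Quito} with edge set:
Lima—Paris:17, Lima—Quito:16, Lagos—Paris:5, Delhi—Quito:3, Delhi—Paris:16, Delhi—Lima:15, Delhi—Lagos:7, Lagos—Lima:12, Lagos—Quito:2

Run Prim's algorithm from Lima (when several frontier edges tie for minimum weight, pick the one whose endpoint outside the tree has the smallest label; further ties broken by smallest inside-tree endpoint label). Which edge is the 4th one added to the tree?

Grow the tree from Lima using Prim:
Step 1: frontier [Lagos—Lima 12, Delhi—Lima 15, Lima—Quito 16, Lima—Paris 17] → take Lagos—Lima (12); add Lagos.
Step 2: frontier [Lagos—Quito 2, Lagos—Paris 5, Delhi—Lagos 7, Delhi—Lima 15, Lima—Quito 16, Lima—Paris 17] → take Lagos—Quito (2); add Quito.
Step 3: frontier [Lagos—Paris 5, Delhi—Lagos 7, Delhi—Lima 15, Lima—Paris 17, Delhi—Quito 3] → take Delhi—Quito (3); add Delhi.
Step 4: frontier [Delhi—Paris 16, Lagos—Paris 5, Lima—Paris 17] → take Lagos—Paris (5); add Paris.
The 4th edge added is Lagos—Paris.

Lagos-Paris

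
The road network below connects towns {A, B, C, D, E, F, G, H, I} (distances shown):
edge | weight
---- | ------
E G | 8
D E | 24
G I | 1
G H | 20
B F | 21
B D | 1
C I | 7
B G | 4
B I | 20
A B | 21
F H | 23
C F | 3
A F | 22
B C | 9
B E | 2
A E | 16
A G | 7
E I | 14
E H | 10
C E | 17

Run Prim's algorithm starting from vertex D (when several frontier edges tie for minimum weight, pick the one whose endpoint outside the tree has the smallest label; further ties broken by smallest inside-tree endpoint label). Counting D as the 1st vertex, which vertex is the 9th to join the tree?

H

Prim's algorithm from D:
Step 1: cheapest edge leaving the tree is B D (1); add B.
Step 2: cheapest edge leaving the tree is B E (2); add E.
Step 3: cheapest edge leaving the tree is B G (4); add G.
Step 4: cheapest edge leaving the tree is G I (1); add I.
Step 5: cheapest edge leaving the tree is A G (7); add A.
Step 6: cheapest edge leaving the tree is C I (7); add C.
Step 7: cheapest edge leaving the tree is C F (3); add F.
Step 8: cheapest edge leaving the tree is E H (10); add H.
Vertex order: D, B, E, G, I, A, C, F, H. The 9th vertex is H.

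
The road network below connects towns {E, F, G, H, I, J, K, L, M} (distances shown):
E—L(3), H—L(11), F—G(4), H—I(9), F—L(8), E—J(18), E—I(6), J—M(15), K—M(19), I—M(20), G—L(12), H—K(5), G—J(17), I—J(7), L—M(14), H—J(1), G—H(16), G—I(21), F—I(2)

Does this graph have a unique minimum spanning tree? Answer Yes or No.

Yes

Kruskal's algorithm — process edges by increasing weight (ties by edge label):
H—J (1): add — endpoints in different components.
F—I (2): add — endpoints in different components.
E—L (3): add — endpoints in different components.
F—G (4): add — endpoints in different components.
H—K (5): add — endpoints in different components.
E—I (6): add — endpoints in different components.
I—J (7): add — endpoints in different components.
F—L (8): skip — F and L already connected.
H—I (9): skip — H and I already connected.
H—L (11): skip — H and L already connected.
G—L (12): skip — G and L already connected.
L—M (14): add — endpoints in different components.
Every non-tree edge has weight strictly greater than the heaviest edge on the tree path between its endpoints, so the MST is unique.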